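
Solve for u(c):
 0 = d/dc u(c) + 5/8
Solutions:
 u(c) = C1 - 5*c/8


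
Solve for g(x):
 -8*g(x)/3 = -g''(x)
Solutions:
 g(x) = C1*exp(-2*sqrt(6)*x/3) + C2*exp(2*sqrt(6)*x/3)


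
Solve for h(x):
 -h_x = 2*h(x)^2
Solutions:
 h(x) = 1/(C1 + 2*x)


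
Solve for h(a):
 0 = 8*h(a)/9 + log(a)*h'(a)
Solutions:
 h(a) = C1*exp(-8*li(a)/9)


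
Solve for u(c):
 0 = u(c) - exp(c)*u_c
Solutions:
 u(c) = C1*exp(-exp(-c))


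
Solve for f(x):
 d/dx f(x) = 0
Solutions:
 f(x) = C1


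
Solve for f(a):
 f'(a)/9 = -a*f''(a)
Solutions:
 f(a) = C1 + C2*a^(8/9)


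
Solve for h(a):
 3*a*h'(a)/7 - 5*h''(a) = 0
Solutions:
 h(a) = C1 + C2*erfi(sqrt(210)*a/70)


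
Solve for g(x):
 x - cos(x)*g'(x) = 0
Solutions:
 g(x) = C1 + Integral(x/cos(x), x)


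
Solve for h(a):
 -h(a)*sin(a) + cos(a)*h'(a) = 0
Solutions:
 h(a) = C1/cos(a)


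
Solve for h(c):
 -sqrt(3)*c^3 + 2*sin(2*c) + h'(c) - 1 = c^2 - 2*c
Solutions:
 h(c) = C1 + sqrt(3)*c^4/4 + c^3/3 - c^2 + c + cos(2*c)


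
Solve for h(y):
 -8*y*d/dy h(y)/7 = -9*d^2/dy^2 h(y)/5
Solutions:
 h(y) = C1 + C2*erfi(2*sqrt(35)*y/21)


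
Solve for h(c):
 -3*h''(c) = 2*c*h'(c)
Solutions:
 h(c) = C1 + C2*erf(sqrt(3)*c/3)


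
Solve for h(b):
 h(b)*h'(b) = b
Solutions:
 h(b) = -sqrt(C1 + b^2)
 h(b) = sqrt(C1 + b^2)


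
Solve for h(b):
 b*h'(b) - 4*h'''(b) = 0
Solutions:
 h(b) = C1 + Integral(C2*airyai(2^(1/3)*b/2) + C3*airybi(2^(1/3)*b/2), b)


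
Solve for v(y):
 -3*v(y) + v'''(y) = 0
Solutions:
 v(y) = C3*exp(3^(1/3)*y) + (C1*sin(3^(5/6)*y/2) + C2*cos(3^(5/6)*y/2))*exp(-3^(1/3)*y/2)


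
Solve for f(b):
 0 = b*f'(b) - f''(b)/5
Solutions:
 f(b) = C1 + C2*erfi(sqrt(10)*b/2)


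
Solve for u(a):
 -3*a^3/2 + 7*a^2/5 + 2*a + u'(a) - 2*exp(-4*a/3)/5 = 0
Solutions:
 u(a) = C1 + 3*a^4/8 - 7*a^3/15 - a^2 - 3*exp(-4*a/3)/10


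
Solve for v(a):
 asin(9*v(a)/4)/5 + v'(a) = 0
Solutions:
 Integral(1/asin(9*_y/4), (_y, v(a))) = C1 - a/5


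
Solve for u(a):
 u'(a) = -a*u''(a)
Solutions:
 u(a) = C1 + C2*log(a)


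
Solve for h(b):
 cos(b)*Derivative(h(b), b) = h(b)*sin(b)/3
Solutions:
 h(b) = C1/cos(b)^(1/3)


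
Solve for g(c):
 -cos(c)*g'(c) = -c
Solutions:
 g(c) = C1 + Integral(c/cos(c), c)


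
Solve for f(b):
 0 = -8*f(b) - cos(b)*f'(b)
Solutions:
 f(b) = C1*(sin(b)^4 - 4*sin(b)^3 + 6*sin(b)^2 - 4*sin(b) + 1)/(sin(b)^4 + 4*sin(b)^3 + 6*sin(b)^2 + 4*sin(b) + 1)


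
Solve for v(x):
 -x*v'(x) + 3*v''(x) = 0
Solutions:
 v(x) = C1 + C2*erfi(sqrt(6)*x/6)


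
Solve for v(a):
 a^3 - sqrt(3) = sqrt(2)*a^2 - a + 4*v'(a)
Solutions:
 v(a) = C1 + a^4/16 - sqrt(2)*a^3/12 + a^2/8 - sqrt(3)*a/4


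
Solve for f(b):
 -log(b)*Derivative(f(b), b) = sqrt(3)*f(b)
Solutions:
 f(b) = C1*exp(-sqrt(3)*li(b))


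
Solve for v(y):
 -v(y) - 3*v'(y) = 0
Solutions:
 v(y) = C1*exp(-y/3)


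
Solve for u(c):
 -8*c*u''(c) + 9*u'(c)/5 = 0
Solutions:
 u(c) = C1 + C2*c^(49/40)


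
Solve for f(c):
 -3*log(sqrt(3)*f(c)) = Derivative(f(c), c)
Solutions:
 2*Integral(1/(2*log(_y) + log(3)), (_y, f(c)))/3 = C1 - c


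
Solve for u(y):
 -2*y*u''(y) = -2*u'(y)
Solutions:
 u(y) = C1 + C2*y^2


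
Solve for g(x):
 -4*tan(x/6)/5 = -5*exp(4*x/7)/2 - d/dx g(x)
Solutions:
 g(x) = C1 - 35*exp(4*x/7)/8 - 24*log(cos(x/6))/5


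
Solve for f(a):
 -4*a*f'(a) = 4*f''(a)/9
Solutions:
 f(a) = C1 + C2*erf(3*sqrt(2)*a/2)


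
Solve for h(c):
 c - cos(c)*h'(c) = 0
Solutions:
 h(c) = C1 + Integral(c/cos(c), c)


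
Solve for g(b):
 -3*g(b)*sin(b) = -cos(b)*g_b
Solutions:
 g(b) = C1/cos(b)^3


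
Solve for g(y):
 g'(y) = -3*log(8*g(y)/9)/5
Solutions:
 5*Integral(1/(log(_y) - 2*log(3) + 3*log(2)), (_y, g(y)))/3 = C1 - y


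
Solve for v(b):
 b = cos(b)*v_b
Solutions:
 v(b) = C1 + Integral(b/cos(b), b)


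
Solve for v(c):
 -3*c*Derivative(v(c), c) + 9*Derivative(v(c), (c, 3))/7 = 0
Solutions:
 v(c) = C1 + Integral(C2*airyai(3^(2/3)*7^(1/3)*c/3) + C3*airybi(3^(2/3)*7^(1/3)*c/3), c)


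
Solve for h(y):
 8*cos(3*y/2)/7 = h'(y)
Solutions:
 h(y) = C1 + 16*sin(3*y/2)/21


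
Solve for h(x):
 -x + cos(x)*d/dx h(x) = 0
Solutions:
 h(x) = C1 + Integral(x/cos(x), x)


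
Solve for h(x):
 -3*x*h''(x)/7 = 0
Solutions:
 h(x) = C1 + C2*x


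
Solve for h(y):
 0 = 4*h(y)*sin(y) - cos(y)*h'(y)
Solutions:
 h(y) = C1/cos(y)^4


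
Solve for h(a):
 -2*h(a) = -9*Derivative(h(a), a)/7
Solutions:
 h(a) = C1*exp(14*a/9)


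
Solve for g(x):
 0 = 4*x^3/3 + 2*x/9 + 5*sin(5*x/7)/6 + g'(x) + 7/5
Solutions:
 g(x) = C1 - x^4/3 - x^2/9 - 7*x/5 + 7*cos(5*x/7)/6


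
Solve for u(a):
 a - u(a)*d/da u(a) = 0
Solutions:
 u(a) = -sqrt(C1 + a^2)
 u(a) = sqrt(C1 + a^2)


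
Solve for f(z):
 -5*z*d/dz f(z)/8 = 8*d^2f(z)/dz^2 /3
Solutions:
 f(z) = C1 + C2*erf(sqrt(30)*z/16)


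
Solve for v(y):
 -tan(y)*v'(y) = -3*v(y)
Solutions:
 v(y) = C1*sin(y)^3


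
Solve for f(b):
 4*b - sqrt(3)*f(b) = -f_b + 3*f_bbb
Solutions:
 f(b) = C1*exp(2^(1/3)*3^(1/6)*b*(6/(sqrt(717) + 27)^(1/3) + 2^(1/3)*3^(2/3)*(sqrt(717) + 27)^(1/3))/36)*sin(b*(-12^(1/3)*(sqrt(717) + 27)^(1/3) + 2*18^(1/3)/(sqrt(717) + 27)^(1/3))/12) + C2*exp(2^(1/3)*3^(1/6)*b*(6/(sqrt(717) + 27)^(1/3) + 2^(1/3)*3^(2/3)*(sqrt(717) + 27)^(1/3))/36)*cos(b*(-12^(1/3)*(sqrt(717) + 27)^(1/3) + 2*18^(1/3)/(sqrt(717) + 27)^(1/3))/12) + C3*exp(-2^(1/3)*3^(1/6)*b*(6/(sqrt(717) + 27)^(1/3) + 2^(1/3)*3^(2/3)*(sqrt(717) + 27)^(1/3))/18) + 4*sqrt(3)*b/3 + 4/3


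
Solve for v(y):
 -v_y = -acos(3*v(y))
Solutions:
 Integral(1/acos(3*_y), (_y, v(y))) = C1 + y


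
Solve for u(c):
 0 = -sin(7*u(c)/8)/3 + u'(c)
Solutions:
 -c/3 + 4*log(cos(7*u(c)/8) - 1)/7 - 4*log(cos(7*u(c)/8) + 1)/7 = C1


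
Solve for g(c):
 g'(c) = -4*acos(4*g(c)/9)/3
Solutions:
 Integral(1/acos(4*_y/9), (_y, g(c))) = C1 - 4*c/3


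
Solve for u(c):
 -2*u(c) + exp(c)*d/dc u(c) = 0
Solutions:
 u(c) = C1*exp(-2*exp(-c))


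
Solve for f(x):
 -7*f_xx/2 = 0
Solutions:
 f(x) = C1 + C2*x


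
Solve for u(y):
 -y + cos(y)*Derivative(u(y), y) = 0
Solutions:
 u(y) = C1 + Integral(y/cos(y), y)


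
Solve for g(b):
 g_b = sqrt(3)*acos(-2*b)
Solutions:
 g(b) = C1 + sqrt(3)*(b*acos(-2*b) + sqrt(1 - 4*b^2)/2)


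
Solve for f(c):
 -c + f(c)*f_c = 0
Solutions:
 f(c) = -sqrt(C1 + c^2)
 f(c) = sqrt(C1 + c^2)


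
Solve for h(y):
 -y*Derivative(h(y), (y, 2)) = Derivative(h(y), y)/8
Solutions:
 h(y) = C1 + C2*y^(7/8)


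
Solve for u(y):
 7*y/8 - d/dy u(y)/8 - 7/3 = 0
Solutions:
 u(y) = C1 + 7*y^2/2 - 56*y/3


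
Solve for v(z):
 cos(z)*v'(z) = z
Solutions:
 v(z) = C1 + Integral(z/cos(z), z)


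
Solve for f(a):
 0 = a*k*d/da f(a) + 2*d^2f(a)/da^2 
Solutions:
 f(a) = Piecewise((-sqrt(pi)*C1*erf(a*sqrt(k)/2)/sqrt(k) - C2, (k > 0) | (k < 0)), (-C1*a - C2, True))


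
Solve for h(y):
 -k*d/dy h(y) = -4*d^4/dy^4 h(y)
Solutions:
 h(y) = C1 + C2*exp(2^(1/3)*k^(1/3)*y/2) + C3*exp(2^(1/3)*k^(1/3)*y*(-1 + sqrt(3)*I)/4) + C4*exp(-2^(1/3)*k^(1/3)*y*(1 + sqrt(3)*I)/4)


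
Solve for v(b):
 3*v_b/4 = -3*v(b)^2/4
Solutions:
 v(b) = 1/(C1 + b)


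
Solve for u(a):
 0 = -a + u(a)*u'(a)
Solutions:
 u(a) = -sqrt(C1 + a^2)
 u(a) = sqrt(C1 + a^2)


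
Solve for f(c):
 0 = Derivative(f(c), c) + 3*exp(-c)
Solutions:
 f(c) = C1 + 3*exp(-c)


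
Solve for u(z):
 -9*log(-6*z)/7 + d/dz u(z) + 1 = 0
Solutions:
 u(z) = C1 + 9*z*log(-z)/7 + z*(-16 + 9*log(6))/7


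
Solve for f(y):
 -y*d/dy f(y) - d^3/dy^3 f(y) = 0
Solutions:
 f(y) = C1 + Integral(C2*airyai(-y) + C3*airybi(-y), y)


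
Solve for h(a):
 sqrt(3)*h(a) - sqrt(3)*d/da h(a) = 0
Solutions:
 h(a) = C1*exp(a)


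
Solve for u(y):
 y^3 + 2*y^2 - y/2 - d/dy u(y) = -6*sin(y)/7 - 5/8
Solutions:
 u(y) = C1 + y^4/4 + 2*y^3/3 - y^2/4 + 5*y/8 - 6*cos(y)/7


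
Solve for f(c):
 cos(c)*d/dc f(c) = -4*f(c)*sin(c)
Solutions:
 f(c) = C1*cos(c)^4


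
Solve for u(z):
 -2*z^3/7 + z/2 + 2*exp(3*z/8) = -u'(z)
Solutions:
 u(z) = C1 + z^4/14 - z^2/4 - 16*exp(3*z/8)/3


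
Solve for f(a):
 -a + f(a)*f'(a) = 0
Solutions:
 f(a) = -sqrt(C1 + a^2)
 f(a) = sqrt(C1 + a^2)


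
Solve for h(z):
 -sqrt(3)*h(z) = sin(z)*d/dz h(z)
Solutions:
 h(z) = C1*(cos(z) + 1)^(sqrt(3)/2)/(cos(z) - 1)^(sqrt(3)/2)


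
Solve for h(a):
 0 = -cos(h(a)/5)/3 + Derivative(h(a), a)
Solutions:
 -a/3 - 5*log(sin(h(a)/5) - 1)/2 + 5*log(sin(h(a)/5) + 1)/2 = C1


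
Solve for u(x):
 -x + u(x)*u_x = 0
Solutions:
 u(x) = -sqrt(C1 + x^2)
 u(x) = sqrt(C1 + x^2)


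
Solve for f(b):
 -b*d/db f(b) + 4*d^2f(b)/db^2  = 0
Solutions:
 f(b) = C1 + C2*erfi(sqrt(2)*b/4)


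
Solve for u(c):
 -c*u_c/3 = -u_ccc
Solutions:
 u(c) = C1 + Integral(C2*airyai(3^(2/3)*c/3) + C3*airybi(3^(2/3)*c/3), c)


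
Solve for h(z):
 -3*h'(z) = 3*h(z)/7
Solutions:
 h(z) = C1*exp(-z/7)


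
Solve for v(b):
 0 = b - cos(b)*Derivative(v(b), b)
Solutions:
 v(b) = C1 + Integral(b/cos(b), b)


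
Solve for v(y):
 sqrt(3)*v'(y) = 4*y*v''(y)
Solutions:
 v(y) = C1 + C2*y^(sqrt(3)/4 + 1)


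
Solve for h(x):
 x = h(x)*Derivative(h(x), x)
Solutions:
 h(x) = -sqrt(C1 + x^2)
 h(x) = sqrt(C1 + x^2)


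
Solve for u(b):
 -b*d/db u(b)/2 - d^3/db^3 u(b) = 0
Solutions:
 u(b) = C1 + Integral(C2*airyai(-2^(2/3)*b/2) + C3*airybi(-2^(2/3)*b/2), b)


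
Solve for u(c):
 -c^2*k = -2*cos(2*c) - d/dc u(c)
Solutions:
 u(c) = C1 + c^3*k/3 - sin(2*c)


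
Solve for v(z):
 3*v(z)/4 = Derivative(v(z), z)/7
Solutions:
 v(z) = C1*exp(21*z/4)


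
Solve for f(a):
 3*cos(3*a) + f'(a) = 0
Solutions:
 f(a) = C1 - sin(3*a)


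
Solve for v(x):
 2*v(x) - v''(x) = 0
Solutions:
 v(x) = C1*exp(-sqrt(2)*x) + C2*exp(sqrt(2)*x)


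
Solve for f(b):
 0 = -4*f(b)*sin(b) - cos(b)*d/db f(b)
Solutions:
 f(b) = C1*cos(b)^4


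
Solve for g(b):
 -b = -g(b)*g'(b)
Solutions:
 g(b) = -sqrt(C1 + b^2)
 g(b) = sqrt(C1 + b^2)


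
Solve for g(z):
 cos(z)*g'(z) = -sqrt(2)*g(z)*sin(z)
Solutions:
 g(z) = C1*cos(z)^(sqrt(2))


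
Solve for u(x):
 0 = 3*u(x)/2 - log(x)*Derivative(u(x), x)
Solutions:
 u(x) = C1*exp(3*li(x)/2)


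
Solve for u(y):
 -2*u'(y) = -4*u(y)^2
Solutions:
 u(y) = -1/(C1 + 2*y)


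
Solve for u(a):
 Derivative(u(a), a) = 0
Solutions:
 u(a) = C1


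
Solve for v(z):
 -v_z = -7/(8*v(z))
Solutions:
 v(z) = -sqrt(C1 + 7*z)/2
 v(z) = sqrt(C1 + 7*z)/2


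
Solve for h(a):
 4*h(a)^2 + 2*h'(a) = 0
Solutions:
 h(a) = 1/(C1 + 2*a)


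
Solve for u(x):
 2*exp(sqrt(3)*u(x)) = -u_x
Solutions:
 u(x) = sqrt(3)*(2*log(1/(C1 + 2*x)) - log(3))/6


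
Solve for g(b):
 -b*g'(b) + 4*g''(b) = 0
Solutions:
 g(b) = C1 + C2*erfi(sqrt(2)*b/4)


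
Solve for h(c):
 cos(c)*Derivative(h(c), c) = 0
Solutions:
 h(c) = C1


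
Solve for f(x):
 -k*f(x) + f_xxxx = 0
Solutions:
 f(x) = C1*exp(-k^(1/4)*x) + C2*exp(k^(1/4)*x) + C3*exp(-I*k^(1/4)*x) + C4*exp(I*k^(1/4)*x)


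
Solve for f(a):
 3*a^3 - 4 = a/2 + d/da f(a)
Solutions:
 f(a) = C1 + 3*a^4/4 - a^2/4 - 4*a


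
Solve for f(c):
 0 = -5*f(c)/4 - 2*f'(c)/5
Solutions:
 f(c) = C1*exp(-25*c/8)


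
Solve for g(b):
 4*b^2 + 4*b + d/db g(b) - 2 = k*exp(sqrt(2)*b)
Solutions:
 g(b) = C1 - 4*b^3/3 - 2*b^2 + 2*b + sqrt(2)*k*exp(sqrt(2)*b)/2


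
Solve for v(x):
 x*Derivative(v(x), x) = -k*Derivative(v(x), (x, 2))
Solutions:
 v(x) = C1 + C2*sqrt(k)*erf(sqrt(2)*x*sqrt(1/k)/2)


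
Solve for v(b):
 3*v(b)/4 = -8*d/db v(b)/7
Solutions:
 v(b) = C1*exp(-21*b/32)


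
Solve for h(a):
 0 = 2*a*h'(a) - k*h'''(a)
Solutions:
 h(a) = C1 + Integral(C2*airyai(2^(1/3)*a*(1/k)^(1/3)) + C3*airybi(2^(1/3)*a*(1/k)^(1/3)), a)


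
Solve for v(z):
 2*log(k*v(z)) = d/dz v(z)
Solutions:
 li(k*v(z))/k = C1 + 2*z


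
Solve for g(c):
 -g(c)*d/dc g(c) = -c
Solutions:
 g(c) = -sqrt(C1 + c^2)
 g(c) = sqrt(C1 + c^2)


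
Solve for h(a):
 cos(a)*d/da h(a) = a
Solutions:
 h(a) = C1 + Integral(a/cos(a), a)


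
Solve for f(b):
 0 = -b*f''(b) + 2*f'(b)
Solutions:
 f(b) = C1 + C2*b^3


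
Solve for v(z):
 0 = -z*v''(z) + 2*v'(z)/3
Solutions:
 v(z) = C1 + C2*z^(5/3)


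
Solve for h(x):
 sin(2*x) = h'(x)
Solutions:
 h(x) = C1 - cos(2*x)/2


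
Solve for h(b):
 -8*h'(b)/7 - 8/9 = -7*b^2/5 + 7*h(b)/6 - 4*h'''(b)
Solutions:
 h(b) = C1*exp(-b*(16*882^(1/3)/(61*sqrt(273) + 1029)^(1/3) + 84^(1/3)*(61*sqrt(273) + 1029)^(1/3))/168)*sin(3^(1/6)*b*(-28^(1/3)*3^(2/3)*(61*sqrt(273) + 1029)^(1/3) + 48*98^(1/3)/(61*sqrt(273) + 1029)^(1/3))/168) + C2*exp(-b*(16*882^(1/3)/(61*sqrt(273) + 1029)^(1/3) + 84^(1/3)*(61*sqrt(273) + 1029)^(1/3))/168)*cos(3^(1/6)*b*(-28^(1/3)*3^(2/3)*(61*sqrt(273) + 1029)^(1/3) + 48*98^(1/3)/(61*sqrt(273) + 1029)^(1/3))/168) + C3*exp(b*(16*882^(1/3)/(61*sqrt(273) + 1029)^(1/3) + 84^(1/3)*(61*sqrt(273) + 1029)^(1/3))/84) + 6*b^2/5 - 576*b/245 + 55504/36015


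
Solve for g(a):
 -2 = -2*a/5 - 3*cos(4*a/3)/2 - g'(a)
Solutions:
 g(a) = C1 - a^2/5 + 2*a - 9*sin(4*a/3)/8


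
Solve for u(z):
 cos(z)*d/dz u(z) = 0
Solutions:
 u(z) = C1


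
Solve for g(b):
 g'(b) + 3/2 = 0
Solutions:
 g(b) = C1 - 3*b/2


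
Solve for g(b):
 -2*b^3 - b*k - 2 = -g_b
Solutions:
 g(b) = C1 + b^4/2 + b^2*k/2 + 2*b


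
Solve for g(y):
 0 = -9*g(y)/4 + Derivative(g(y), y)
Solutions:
 g(y) = C1*exp(9*y/4)


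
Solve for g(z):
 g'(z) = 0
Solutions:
 g(z) = C1


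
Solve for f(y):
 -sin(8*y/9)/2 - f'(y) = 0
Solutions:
 f(y) = C1 + 9*cos(8*y/9)/16


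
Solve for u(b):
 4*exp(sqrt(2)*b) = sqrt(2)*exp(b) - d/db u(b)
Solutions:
 u(b) = C1 + sqrt(2)*exp(b) - 2*sqrt(2)*exp(sqrt(2)*b)


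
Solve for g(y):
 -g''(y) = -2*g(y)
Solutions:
 g(y) = C1*exp(-sqrt(2)*y) + C2*exp(sqrt(2)*y)


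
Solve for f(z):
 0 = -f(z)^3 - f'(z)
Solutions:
 f(z) = -sqrt(2)*sqrt(-1/(C1 - z))/2
 f(z) = sqrt(2)*sqrt(-1/(C1 - z))/2


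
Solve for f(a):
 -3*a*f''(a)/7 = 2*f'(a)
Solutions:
 f(a) = C1 + C2/a^(11/3)


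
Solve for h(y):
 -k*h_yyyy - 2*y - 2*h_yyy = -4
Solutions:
 h(y) = C1 + C2*y + C3*y^2 + C4*exp(-2*y/k) - y^4/24 + y^3*(k + 4)/12


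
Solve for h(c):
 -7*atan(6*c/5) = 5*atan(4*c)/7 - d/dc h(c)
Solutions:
 h(c) = C1 + 7*c*atan(6*c/5) + 5*c*atan(4*c)/7 - 5*log(16*c^2 + 1)/56 - 35*log(36*c^2 + 25)/12


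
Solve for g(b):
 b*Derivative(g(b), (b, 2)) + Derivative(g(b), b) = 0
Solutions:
 g(b) = C1 + C2*log(b)


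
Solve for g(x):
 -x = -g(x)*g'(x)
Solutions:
 g(x) = -sqrt(C1 + x^2)
 g(x) = sqrt(C1 + x^2)


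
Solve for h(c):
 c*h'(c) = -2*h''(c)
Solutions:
 h(c) = C1 + C2*erf(c/2)


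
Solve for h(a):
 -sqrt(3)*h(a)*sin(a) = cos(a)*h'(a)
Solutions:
 h(a) = C1*cos(a)^(sqrt(3))


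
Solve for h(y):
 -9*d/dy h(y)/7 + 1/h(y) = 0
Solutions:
 h(y) = -sqrt(C1 + 14*y)/3
 h(y) = sqrt(C1 + 14*y)/3


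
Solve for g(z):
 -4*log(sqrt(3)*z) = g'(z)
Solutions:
 g(z) = C1 - 4*z*log(z) - z*log(9) + 4*z


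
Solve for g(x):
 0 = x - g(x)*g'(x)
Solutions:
 g(x) = -sqrt(C1 + x^2)
 g(x) = sqrt(C1 + x^2)


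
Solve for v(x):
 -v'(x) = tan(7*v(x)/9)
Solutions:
 v(x) = -9*asin(C1*exp(-7*x/9))/7 + 9*pi/7
 v(x) = 9*asin(C1*exp(-7*x/9))/7


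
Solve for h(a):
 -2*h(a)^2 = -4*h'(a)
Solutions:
 h(a) = -2/(C1 + a)


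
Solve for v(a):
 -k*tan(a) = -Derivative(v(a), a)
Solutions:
 v(a) = C1 - k*log(cos(a))


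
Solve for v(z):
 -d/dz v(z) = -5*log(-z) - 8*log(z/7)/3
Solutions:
 v(z) = C1 + 23*z*log(z)/3 + z*(-23/3 - 8*log(7)/3 + 5*I*pi)


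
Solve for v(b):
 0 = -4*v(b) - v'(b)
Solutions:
 v(b) = C1*exp(-4*b)


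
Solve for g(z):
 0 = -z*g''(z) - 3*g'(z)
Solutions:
 g(z) = C1 + C2/z^2


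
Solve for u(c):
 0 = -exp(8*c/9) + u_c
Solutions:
 u(c) = C1 + 9*exp(8*c/9)/8


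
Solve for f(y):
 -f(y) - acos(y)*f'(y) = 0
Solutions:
 f(y) = C1*exp(-Integral(1/acos(y), y))


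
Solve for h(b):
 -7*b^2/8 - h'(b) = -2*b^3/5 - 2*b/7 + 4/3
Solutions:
 h(b) = C1 + b^4/10 - 7*b^3/24 + b^2/7 - 4*b/3


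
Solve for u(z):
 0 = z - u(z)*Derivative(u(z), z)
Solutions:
 u(z) = -sqrt(C1 + z^2)
 u(z) = sqrt(C1 + z^2)


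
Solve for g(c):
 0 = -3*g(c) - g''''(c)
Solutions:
 g(c) = (C1*sin(sqrt(2)*3^(1/4)*c/2) + C2*cos(sqrt(2)*3^(1/4)*c/2))*exp(-sqrt(2)*3^(1/4)*c/2) + (C3*sin(sqrt(2)*3^(1/4)*c/2) + C4*cos(sqrt(2)*3^(1/4)*c/2))*exp(sqrt(2)*3^(1/4)*c/2)


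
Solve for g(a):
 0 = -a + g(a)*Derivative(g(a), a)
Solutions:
 g(a) = -sqrt(C1 + a^2)
 g(a) = sqrt(C1 + a^2)


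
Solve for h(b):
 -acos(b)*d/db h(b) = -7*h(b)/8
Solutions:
 h(b) = C1*exp(7*Integral(1/acos(b), b)/8)


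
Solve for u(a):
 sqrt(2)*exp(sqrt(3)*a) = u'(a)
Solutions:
 u(a) = C1 + sqrt(6)*exp(sqrt(3)*a)/3


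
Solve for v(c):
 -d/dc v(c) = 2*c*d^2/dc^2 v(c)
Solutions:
 v(c) = C1 + C2*sqrt(c)


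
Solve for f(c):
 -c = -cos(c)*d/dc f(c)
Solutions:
 f(c) = C1 + Integral(c/cos(c), c)


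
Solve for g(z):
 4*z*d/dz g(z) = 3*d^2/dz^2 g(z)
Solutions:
 g(z) = C1 + C2*erfi(sqrt(6)*z/3)


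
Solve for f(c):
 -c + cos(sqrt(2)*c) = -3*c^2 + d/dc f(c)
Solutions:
 f(c) = C1 + c^3 - c^2/2 + sqrt(2)*sin(sqrt(2)*c)/2


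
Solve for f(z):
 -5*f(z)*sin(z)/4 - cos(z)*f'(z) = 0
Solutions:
 f(z) = C1*cos(z)^(5/4)


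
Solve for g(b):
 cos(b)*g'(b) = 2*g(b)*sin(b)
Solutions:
 g(b) = C1/cos(b)^2


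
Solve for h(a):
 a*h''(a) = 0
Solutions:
 h(a) = C1 + C2*a


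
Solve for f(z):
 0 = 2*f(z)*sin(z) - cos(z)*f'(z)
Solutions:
 f(z) = C1/cos(z)^2


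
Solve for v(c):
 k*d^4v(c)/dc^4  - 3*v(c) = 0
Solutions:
 v(c) = C1*exp(-3^(1/4)*c*(1/k)^(1/4)) + C2*exp(3^(1/4)*c*(1/k)^(1/4)) + C3*exp(-3^(1/4)*I*c*(1/k)^(1/4)) + C4*exp(3^(1/4)*I*c*(1/k)^(1/4))


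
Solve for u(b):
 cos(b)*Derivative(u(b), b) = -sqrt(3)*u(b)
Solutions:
 u(b) = C1*(sin(b) - 1)^(sqrt(3)/2)/(sin(b) + 1)^(sqrt(3)/2)


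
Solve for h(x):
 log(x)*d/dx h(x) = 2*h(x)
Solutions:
 h(x) = C1*exp(2*li(x))


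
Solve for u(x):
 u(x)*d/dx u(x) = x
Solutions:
 u(x) = -sqrt(C1 + x^2)
 u(x) = sqrt(C1 + x^2)


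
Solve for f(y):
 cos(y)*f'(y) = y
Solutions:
 f(y) = C1 + Integral(y/cos(y), y)


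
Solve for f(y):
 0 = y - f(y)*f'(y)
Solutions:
 f(y) = -sqrt(C1 + y^2)
 f(y) = sqrt(C1 + y^2)


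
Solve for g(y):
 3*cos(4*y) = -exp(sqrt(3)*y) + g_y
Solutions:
 g(y) = C1 + sqrt(3)*exp(sqrt(3)*y)/3 + 3*sin(4*y)/4


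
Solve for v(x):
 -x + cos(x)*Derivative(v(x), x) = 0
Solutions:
 v(x) = C1 + Integral(x/cos(x), x)


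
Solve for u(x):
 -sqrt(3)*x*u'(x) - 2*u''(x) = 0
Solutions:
 u(x) = C1 + C2*erf(3^(1/4)*x/2)


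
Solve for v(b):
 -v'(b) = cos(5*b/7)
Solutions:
 v(b) = C1 - 7*sin(5*b/7)/5


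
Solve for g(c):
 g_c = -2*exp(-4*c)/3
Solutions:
 g(c) = C1 + exp(-4*c)/6


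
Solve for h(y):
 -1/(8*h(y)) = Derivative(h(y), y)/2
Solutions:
 h(y) = -sqrt(C1 - 2*y)/2
 h(y) = sqrt(C1 - 2*y)/2


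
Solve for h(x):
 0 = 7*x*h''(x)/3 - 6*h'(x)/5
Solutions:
 h(x) = C1 + C2*x^(53/35)


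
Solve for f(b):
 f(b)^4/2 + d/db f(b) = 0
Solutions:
 f(b) = 2^(1/3)*(1/(C1 + 3*b))^(1/3)
 f(b) = 2^(1/3)*(-3^(2/3) - 3*3^(1/6)*I)*(1/(C1 + b))^(1/3)/6
 f(b) = 2^(1/3)*(-3^(2/3) + 3*3^(1/6)*I)*(1/(C1 + b))^(1/3)/6


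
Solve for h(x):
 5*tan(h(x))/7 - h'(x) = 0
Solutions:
 h(x) = pi - asin(C1*exp(5*x/7))
 h(x) = asin(C1*exp(5*x/7))


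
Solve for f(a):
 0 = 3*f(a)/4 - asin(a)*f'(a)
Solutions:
 f(a) = C1*exp(3*Integral(1/asin(a), a)/4)


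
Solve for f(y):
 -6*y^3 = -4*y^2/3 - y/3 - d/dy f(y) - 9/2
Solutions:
 f(y) = C1 + 3*y^4/2 - 4*y^3/9 - y^2/6 - 9*y/2


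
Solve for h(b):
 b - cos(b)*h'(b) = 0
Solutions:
 h(b) = C1 + Integral(b/cos(b), b)


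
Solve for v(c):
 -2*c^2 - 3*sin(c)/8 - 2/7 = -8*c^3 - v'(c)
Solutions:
 v(c) = C1 - 2*c^4 + 2*c^3/3 + 2*c/7 - 3*cos(c)/8


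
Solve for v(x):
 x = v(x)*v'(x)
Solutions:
 v(x) = -sqrt(C1 + x^2)
 v(x) = sqrt(C1 + x^2)


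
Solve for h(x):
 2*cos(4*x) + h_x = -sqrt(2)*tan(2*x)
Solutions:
 h(x) = C1 + sqrt(2)*log(cos(2*x))/2 - sin(4*x)/2


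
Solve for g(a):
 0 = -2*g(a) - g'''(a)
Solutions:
 g(a) = C3*exp(-2^(1/3)*a) + (C1*sin(2^(1/3)*sqrt(3)*a/2) + C2*cos(2^(1/3)*sqrt(3)*a/2))*exp(2^(1/3)*a/2)


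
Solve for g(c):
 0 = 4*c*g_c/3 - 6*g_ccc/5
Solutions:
 g(c) = C1 + Integral(C2*airyai(30^(1/3)*c/3) + C3*airybi(30^(1/3)*c/3), c)


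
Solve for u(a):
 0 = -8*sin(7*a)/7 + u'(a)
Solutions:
 u(a) = C1 - 8*cos(7*a)/49


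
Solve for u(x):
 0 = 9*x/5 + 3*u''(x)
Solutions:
 u(x) = C1 + C2*x - x^3/10


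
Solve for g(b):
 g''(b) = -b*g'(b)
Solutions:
 g(b) = C1 + C2*erf(sqrt(2)*b/2)


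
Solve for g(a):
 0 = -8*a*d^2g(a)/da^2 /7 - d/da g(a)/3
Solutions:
 g(a) = C1 + C2*a^(17/24)


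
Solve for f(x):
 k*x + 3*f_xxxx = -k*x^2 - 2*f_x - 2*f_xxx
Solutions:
 f(x) = C1 + C2*exp(x*(-4 + 4/(9*sqrt(777) + 251)^(1/3) + (9*sqrt(777) + 251)^(1/3))/18)*sin(sqrt(3)*x*(-(9*sqrt(777) + 251)^(1/3) + 4/(9*sqrt(777) + 251)^(1/3))/18) + C3*exp(x*(-4 + 4/(9*sqrt(777) + 251)^(1/3) + (9*sqrt(777) + 251)^(1/3))/18)*cos(sqrt(3)*x*(-(9*sqrt(777) + 251)^(1/3) + 4/(9*sqrt(777) + 251)^(1/3))/18) + C4*exp(-x*(4/(9*sqrt(777) + 251)^(1/3) + 2 + (9*sqrt(777) + 251)^(1/3))/9) - k*x^3/6 - k*x^2/4 + k*x


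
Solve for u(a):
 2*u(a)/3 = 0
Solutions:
 u(a) = 0


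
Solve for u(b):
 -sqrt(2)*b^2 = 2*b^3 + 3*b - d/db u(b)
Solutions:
 u(b) = C1 + b^4/2 + sqrt(2)*b^3/3 + 3*b^2/2


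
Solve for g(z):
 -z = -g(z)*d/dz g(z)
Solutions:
 g(z) = -sqrt(C1 + z^2)
 g(z) = sqrt(C1 + z^2)


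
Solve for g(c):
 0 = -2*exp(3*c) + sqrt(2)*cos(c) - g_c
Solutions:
 g(c) = C1 - 2*exp(3*c)/3 + sqrt(2)*sin(c)


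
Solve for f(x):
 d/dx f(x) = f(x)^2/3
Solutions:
 f(x) = -3/(C1 + x)


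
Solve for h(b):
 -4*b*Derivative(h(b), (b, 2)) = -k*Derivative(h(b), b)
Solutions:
 h(b) = C1 + b^(re(k)/4 + 1)*(C2*sin(log(b)*Abs(im(k))/4) + C3*cos(log(b)*im(k)/4))


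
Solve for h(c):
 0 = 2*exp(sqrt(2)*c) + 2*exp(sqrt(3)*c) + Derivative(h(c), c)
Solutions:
 h(c) = C1 - sqrt(2)*exp(sqrt(2)*c) - 2*sqrt(3)*exp(sqrt(3)*c)/3


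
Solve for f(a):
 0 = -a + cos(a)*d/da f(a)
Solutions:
 f(a) = C1 + Integral(a/cos(a), a)


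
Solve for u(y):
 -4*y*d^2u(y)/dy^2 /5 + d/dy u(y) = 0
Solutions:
 u(y) = C1 + C2*y^(9/4)


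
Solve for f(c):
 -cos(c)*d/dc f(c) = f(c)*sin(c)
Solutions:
 f(c) = C1*cos(c)


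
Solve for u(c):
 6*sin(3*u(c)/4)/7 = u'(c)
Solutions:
 -6*c/7 + 2*log(cos(3*u(c)/4) - 1)/3 - 2*log(cos(3*u(c)/4) + 1)/3 = C1


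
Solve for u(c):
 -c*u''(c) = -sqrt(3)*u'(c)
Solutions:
 u(c) = C1 + C2*c^(1 + sqrt(3))


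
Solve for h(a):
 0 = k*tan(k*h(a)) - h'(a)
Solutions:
 h(a) = Piecewise((-asin(exp(C1*k + a*k^2))/k + pi/k, Ne(k, 0)), (nan, True))
 h(a) = Piecewise((asin(exp(C1*k + a*k^2))/k, Ne(k, 0)), (nan, True))


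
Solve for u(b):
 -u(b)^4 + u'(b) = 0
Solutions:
 u(b) = (-1/(C1 + 3*b))^(1/3)
 u(b) = (-1/(C1 + b))^(1/3)*(-3^(2/3) - 3*3^(1/6)*I)/6
 u(b) = (-1/(C1 + b))^(1/3)*(-3^(2/3) + 3*3^(1/6)*I)/6


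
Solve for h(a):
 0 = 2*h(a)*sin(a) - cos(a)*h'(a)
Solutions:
 h(a) = C1/cos(a)^2


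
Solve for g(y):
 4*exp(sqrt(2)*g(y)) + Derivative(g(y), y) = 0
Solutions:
 g(y) = sqrt(2)*(2*log(1/(C1 + 4*y)) - log(2))/4


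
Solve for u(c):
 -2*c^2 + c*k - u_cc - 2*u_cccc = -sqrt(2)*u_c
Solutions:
 u(c) = C1 + C4*exp(sqrt(2)*c/2) + sqrt(2)*c^3/3 - sqrt(2)*c^2*k/4 + c^2 - c*k/2 + sqrt(2)*c + (C2*sin(sqrt(14)*c/4) + C3*cos(sqrt(14)*c/4))*exp(-sqrt(2)*c/4)


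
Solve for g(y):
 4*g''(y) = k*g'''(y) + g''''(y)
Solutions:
 g(y) = C1 + C2*y + C3*exp(y*(-k + sqrt(k^2 + 16))/2) + C4*exp(-y*(k + sqrt(k^2 + 16))/2)


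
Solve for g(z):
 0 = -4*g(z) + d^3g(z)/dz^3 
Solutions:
 g(z) = C3*exp(2^(2/3)*z) + (C1*sin(2^(2/3)*sqrt(3)*z/2) + C2*cos(2^(2/3)*sqrt(3)*z/2))*exp(-2^(2/3)*z/2)


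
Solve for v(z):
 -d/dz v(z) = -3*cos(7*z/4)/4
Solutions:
 v(z) = C1 + 3*sin(7*z/4)/7


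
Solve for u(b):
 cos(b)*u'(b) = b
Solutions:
 u(b) = C1 + Integral(b/cos(b), b)


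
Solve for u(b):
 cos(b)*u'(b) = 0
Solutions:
 u(b) = C1


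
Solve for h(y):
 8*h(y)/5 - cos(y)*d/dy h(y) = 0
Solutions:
 h(y) = C1*(sin(y) + 1)^(4/5)/(sin(y) - 1)^(4/5)


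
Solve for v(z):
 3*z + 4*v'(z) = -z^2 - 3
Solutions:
 v(z) = C1 - z^3/12 - 3*z^2/8 - 3*z/4


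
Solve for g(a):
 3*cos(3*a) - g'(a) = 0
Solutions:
 g(a) = C1 + sin(3*a)


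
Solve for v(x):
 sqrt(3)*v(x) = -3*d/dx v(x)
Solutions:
 v(x) = C1*exp(-sqrt(3)*x/3)


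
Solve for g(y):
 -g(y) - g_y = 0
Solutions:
 g(y) = C1*exp(-y)


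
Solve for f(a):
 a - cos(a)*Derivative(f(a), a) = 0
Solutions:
 f(a) = C1 + Integral(a/cos(a), a)


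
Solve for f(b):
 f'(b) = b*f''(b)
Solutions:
 f(b) = C1 + C2*b^2


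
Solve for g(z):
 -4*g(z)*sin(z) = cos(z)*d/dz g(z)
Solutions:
 g(z) = C1*cos(z)^4


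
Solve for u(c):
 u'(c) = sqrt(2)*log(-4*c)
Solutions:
 u(c) = C1 + sqrt(2)*c*log(-c) + sqrt(2)*c*(-1 + 2*log(2))


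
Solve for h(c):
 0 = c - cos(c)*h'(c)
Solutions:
 h(c) = C1 + Integral(c/cos(c), c)


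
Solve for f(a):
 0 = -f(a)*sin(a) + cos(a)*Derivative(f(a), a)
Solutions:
 f(a) = C1/cos(a)


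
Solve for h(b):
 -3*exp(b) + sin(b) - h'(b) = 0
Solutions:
 h(b) = C1 - 3*exp(b) - cos(b)


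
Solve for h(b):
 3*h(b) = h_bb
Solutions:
 h(b) = C1*exp(-sqrt(3)*b) + C2*exp(sqrt(3)*b)


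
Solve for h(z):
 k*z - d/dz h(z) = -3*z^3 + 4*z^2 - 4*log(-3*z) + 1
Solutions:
 h(z) = C1 + k*z^2/2 + 3*z^4/4 - 4*z^3/3 + 4*z*log(-z) + z*(-5 + 4*log(3))


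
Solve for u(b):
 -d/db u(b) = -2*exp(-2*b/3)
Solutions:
 u(b) = C1 - 3*exp(-2*b/3)


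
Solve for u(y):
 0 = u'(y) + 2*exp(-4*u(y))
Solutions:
 u(y) = log(-I*(C1 - 8*y)^(1/4))
 u(y) = log(I*(C1 - 8*y)^(1/4))
 u(y) = log(-(C1 - 8*y)^(1/4))
 u(y) = log(C1 - 8*y)/4


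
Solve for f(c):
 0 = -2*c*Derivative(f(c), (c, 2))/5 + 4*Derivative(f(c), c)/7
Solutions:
 f(c) = C1 + C2*c^(17/7)


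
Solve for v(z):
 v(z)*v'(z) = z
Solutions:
 v(z) = -sqrt(C1 + z^2)
 v(z) = sqrt(C1 + z^2)


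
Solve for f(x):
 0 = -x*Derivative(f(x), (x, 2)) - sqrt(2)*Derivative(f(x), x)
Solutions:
 f(x) = C1 + C2*x^(1 - sqrt(2))


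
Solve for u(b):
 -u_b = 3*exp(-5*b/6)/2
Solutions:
 u(b) = C1 + 9*exp(-5*b/6)/5


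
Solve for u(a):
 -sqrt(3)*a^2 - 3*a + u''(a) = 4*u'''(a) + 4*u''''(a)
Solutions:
 u(a) = C1 + C2*a + C3*exp(a*(-1 + sqrt(2))/2) + C4*exp(-a*(1 + sqrt(2))/2) + sqrt(3)*a^4/12 + a^3*(3 + 8*sqrt(3))/6 + 2*a^2*(3 + 10*sqrt(3))


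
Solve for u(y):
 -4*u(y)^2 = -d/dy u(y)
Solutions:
 u(y) = -1/(C1 + 4*y)


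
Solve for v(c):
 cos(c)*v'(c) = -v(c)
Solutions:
 v(c) = C1*sqrt(sin(c) - 1)/sqrt(sin(c) + 1)


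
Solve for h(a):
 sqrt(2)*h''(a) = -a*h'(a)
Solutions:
 h(a) = C1 + C2*erf(2^(1/4)*a/2)


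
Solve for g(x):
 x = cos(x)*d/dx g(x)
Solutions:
 g(x) = C1 + Integral(x/cos(x), x)


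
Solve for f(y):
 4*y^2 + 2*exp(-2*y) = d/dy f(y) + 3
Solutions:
 f(y) = C1 + 4*y^3/3 - 3*y - exp(-2*y)


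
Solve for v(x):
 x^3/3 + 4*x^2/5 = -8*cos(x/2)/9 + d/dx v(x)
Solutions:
 v(x) = C1 + x^4/12 + 4*x^3/15 + 16*sin(x/2)/9


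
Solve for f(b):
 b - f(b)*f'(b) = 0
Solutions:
 f(b) = -sqrt(C1 + b^2)
 f(b) = sqrt(C1 + b^2)


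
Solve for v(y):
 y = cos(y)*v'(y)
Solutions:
 v(y) = C1 + Integral(y/cos(y), y)


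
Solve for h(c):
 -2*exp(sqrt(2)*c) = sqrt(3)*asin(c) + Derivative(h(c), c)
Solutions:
 h(c) = C1 - sqrt(3)*(c*asin(c) + sqrt(1 - c^2)) - sqrt(2)*exp(sqrt(2)*c)


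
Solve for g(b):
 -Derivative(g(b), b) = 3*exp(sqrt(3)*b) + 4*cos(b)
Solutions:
 g(b) = C1 - sqrt(3)*exp(sqrt(3)*b) - 4*sin(b)


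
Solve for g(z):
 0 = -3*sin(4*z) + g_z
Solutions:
 g(z) = C1 - 3*cos(4*z)/4


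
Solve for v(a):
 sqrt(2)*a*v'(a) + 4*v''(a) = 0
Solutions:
 v(a) = C1 + C2*erf(2^(3/4)*a/4)


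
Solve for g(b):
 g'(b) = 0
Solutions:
 g(b) = C1


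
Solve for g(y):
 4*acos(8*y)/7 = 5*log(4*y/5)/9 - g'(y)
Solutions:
 g(y) = C1 + 5*y*log(y)/9 - 4*y*acos(8*y)/7 - 5*y*log(5)/9 - 5*y/9 + 10*y*log(2)/9 + sqrt(1 - 64*y^2)/14


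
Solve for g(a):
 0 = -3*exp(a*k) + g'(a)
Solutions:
 g(a) = C1 + 3*exp(a*k)/k


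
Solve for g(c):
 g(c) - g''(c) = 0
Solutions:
 g(c) = C1*exp(-c) + C2*exp(c)


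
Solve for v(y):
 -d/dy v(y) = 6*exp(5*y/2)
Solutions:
 v(y) = C1 - 12*exp(5*y/2)/5


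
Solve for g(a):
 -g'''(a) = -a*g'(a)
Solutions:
 g(a) = C1 + Integral(C2*airyai(a) + C3*airybi(a), a)


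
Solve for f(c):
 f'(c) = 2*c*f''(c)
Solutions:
 f(c) = C1 + C2*c^(3/2)


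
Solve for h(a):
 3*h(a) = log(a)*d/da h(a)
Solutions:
 h(a) = C1*exp(3*li(a))


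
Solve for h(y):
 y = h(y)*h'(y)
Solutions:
 h(y) = -sqrt(C1 + y^2)
 h(y) = sqrt(C1 + y^2)


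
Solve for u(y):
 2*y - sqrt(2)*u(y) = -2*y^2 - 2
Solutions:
 u(y) = sqrt(2)*(y^2 + y + 1)


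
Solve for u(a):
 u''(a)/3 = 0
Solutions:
 u(a) = C1 + C2*a


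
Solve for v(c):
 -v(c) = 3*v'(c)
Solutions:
 v(c) = C1*exp(-c/3)


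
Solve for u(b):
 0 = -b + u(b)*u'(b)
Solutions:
 u(b) = -sqrt(C1 + b^2)
 u(b) = sqrt(C1 + b^2)


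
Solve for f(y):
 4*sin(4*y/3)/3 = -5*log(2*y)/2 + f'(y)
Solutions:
 f(y) = C1 + 5*y*log(y)/2 - 5*y/2 + 5*y*log(2)/2 - cos(4*y/3)


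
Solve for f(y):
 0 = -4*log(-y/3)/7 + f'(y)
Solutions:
 f(y) = C1 + 4*y*log(-y)/7 + 4*y*(-log(3) - 1)/7


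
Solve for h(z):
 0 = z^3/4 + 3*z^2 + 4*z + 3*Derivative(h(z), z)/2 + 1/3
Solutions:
 h(z) = C1 - z^4/24 - 2*z^3/3 - 4*z^2/3 - 2*z/9


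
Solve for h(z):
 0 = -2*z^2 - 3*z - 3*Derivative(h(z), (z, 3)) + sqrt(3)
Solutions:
 h(z) = C1 + C2*z + C3*z^2 - z^5/90 - z^4/24 + sqrt(3)*z^3/18


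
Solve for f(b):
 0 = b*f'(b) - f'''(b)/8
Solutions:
 f(b) = C1 + Integral(C2*airyai(2*b) + C3*airybi(2*b), b)


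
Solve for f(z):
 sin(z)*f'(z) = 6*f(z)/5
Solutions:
 f(z) = C1*(cos(z) - 1)^(3/5)/(cos(z) + 1)^(3/5)


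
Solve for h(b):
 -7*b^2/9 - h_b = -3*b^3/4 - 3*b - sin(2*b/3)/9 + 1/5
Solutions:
 h(b) = C1 + 3*b^4/16 - 7*b^3/27 + 3*b^2/2 - b/5 - cos(2*b/3)/6


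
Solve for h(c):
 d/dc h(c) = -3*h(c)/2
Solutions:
 h(c) = C1*exp(-3*c/2)


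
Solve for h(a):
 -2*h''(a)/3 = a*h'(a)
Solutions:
 h(a) = C1 + C2*erf(sqrt(3)*a/2)


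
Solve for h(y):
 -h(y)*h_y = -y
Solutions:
 h(y) = -sqrt(C1 + y^2)
 h(y) = sqrt(C1 + y^2)


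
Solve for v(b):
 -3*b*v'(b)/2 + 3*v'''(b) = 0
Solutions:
 v(b) = C1 + Integral(C2*airyai(2^(2/3)*b/2) + C3*airybi(2^(2/3)*b/2), b)


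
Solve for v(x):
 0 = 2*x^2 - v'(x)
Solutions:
 v(x) = C1 + 2*x^3/3


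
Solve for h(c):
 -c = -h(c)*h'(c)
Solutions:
 h(c) = -sqrt(C1 + c^2)
 h(c) = sqrt(C1 + c^2)


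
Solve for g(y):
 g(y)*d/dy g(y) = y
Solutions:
 g(y) = -sqrt(C1 + y^2)
 g(y) = sqrt(C1 + y^2)


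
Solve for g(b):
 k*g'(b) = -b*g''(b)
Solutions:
 g(b) = C1 + b^(1 - re(k))*(C2*sin(log(b)*Abs(im(k))) + C3*cos(log(b)*im(k)))


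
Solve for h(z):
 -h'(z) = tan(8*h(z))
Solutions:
 h(z) = -asin(C1*exp(-8*z))/8 + pi/8
 h(z) = asin(C1*exp(-8*z))/8


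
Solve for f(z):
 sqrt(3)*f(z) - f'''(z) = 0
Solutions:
 f(z) = C3*exp(3^(1/6)*z) + (C1*sin(3^(2/3)*z/2) + C2*cos(3^(2/3)*z/2))*exp(-3^(1/6)*z/2)


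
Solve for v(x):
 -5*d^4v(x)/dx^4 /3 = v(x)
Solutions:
 v(x) = (C1*sin(sqrt(2)*3^(1/4)*5^(3/4)*x/10) + C2*cos(sqrt(2)*3^(1/4)*5^(3/4)*x/10))*exp(-sqrt(2)*3^(1/4)*5^(3/4)*x/10) + (C3*sin(sqrt(2)*3^(1/4)*5^(3/4)*x/10) + C4*cos(sqrt(2)*3^(1/4)*5^(3/4)*x/10))*exp(sqrt(2)*3^(1/4)*5^(3/4)*x/10)


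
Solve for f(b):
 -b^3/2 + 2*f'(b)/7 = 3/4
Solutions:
 f(b) = C1 + 7*b^4/16 + 21*b/8


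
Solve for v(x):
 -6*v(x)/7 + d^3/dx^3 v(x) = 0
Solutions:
 v(x) = C3*exp(6^(1/3)*7^(2/3)*x/7) + (C1*sin(2^(1/3)*3^(5/6)*7^(2/3)*x/14) + C2*cos(2^(1/3)*3^(5/6)*7^(2/3)*x/14))*exp(-6^(1/3)*7^(2/3)*x/14)


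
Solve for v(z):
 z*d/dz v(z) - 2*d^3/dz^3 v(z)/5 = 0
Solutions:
 v(z) = C1 + Integral(C2*airyai(2^(2/3)*5^(1/3)*z/2) + C3*airybi(2^(2/3)*5^(1/3)*z/2), z)


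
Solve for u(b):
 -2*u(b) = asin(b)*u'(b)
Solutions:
 u(b) = C1*exp(-2*Integral(1/asin(b), b))


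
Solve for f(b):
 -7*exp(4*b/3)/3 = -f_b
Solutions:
 f(b) = C1 + 7*exp(4*b/3)/4


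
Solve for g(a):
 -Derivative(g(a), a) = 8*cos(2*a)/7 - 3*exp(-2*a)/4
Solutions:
 g(a) = C1 - 4*sin(2*a)/7 - 3*exp(-2*a)/8


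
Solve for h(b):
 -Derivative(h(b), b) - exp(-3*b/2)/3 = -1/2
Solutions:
 h(b) = C1 + b/2 + 2*exp(-3*b/2)/9


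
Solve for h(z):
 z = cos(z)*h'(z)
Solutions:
 h(z) = C1 + Integral(z/cos(z), z)


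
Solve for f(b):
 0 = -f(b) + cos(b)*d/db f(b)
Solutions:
 f(b) = C1*sqrt(sin(b) + 1)/sqrt(sin(b) - 1)


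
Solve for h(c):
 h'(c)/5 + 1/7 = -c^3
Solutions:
 h(c) = C1 - 5*c^4/4 - 5*c/7


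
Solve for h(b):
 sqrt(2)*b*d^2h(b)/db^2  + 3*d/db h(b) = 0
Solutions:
 h(b) = C1 + C2*b^(1 - 3*sqrt(2)/2)


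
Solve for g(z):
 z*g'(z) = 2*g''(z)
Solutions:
 g(z) = C1 + C2*erfi(z/2)


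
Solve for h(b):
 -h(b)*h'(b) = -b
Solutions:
 h(b) = -sqrt(C1 + b^2)
 h(b) = sqrt(C1 + b^2)


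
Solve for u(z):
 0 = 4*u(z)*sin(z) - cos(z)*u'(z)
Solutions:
 u(z) = C1/cos(z)^4


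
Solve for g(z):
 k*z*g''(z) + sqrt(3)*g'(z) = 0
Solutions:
 g(z) = C1 + z^(((re(k) - sqrt(3))*re(k) + im(k)^2)/(re(k)^2 + im(k)^2))*(C2*sin(sqrt(3)*log(z)*Abs(im(k))/(re(k)^2 + im(k)^2)) + C3*cos(sqrt(3)*log(z)*im(k)/(re(k)^2 + im(k)^2)))


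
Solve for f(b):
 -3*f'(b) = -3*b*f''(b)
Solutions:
 f(b) = C1 + C2*b^2


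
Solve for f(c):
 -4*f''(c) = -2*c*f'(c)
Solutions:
 f(c) = C1 + C2*erfi(c/2)


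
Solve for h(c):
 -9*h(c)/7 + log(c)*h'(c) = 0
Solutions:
 h(c) = C1*exp(9*li(c)/7)


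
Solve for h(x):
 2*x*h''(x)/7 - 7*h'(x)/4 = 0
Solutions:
 h(x) = C1 + C2*x^(57/8)


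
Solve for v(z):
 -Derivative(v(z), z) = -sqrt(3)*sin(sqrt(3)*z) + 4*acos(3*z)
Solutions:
 v(z) = C1 - 4*z*acos(3*z) + 4*sqrt(1 - 9*z^2)/3 - cos(sqrt(3)*z)


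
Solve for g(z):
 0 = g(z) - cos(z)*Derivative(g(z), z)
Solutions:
 g(z) = C1*sqrt(sin(z) + 1)/sqrt(sin(z) - 1)


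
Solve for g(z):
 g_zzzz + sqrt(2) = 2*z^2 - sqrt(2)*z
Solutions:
 g(z) = C1 + C2*z + C3*z^2 + C4*z^3 + z^6/180 - sqrt(2)*z^5/120 - sqrt(2)*z^4/24


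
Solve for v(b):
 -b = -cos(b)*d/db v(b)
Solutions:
 v(b) = C1 + Integral(b/cos(b), b)


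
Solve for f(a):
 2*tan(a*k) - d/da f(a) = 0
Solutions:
 f(a) = C1 + 2*Piecewise((-log(cos(a*k))/k, Ne(k, 0)), (0, True))


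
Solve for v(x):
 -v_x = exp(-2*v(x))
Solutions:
 v(x) = log(-sqrt(C1 - 2*x))
 v(x) = log(C1 - 2*x)/2


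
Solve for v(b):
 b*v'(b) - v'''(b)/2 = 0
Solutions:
 v(b) = C1 + Integral(C2*airyai(2^(1/3)*b) + C3*airybi(2^(1/3)*b), b)


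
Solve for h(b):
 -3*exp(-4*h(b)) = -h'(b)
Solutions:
 h(b) = log(-I*(C1 + 12*b)^(1/4))
 h(b) = log(I*(C1 + 12*b)^(1/4))
 h(b) = log(-(C1 + 12*b)^(1/4))
 h(b) = log(C1 + 12*b)/4


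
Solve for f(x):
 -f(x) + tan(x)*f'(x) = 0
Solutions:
 f(x) = C1*sin(x)


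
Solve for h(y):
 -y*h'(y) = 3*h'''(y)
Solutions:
 h(y) = C1 + Integral(C2*airyai(-3^(2/3)*y/3) + C3*airybi(-3^(2/3)*y/3), y)


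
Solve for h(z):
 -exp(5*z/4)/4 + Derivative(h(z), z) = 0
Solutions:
 h(z) = C1 + exp(5*z/4)/5


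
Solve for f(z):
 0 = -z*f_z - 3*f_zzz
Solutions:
 f(z) = C1 + Integral(C2*airyai(-3^(2/3)*z/3) + C3*airybi(-3^(2/3)*z/3), z)


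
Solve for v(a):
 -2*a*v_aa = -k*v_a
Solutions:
 v(a) = C1 + a^(re(k)/2 + 1)*(C2*sin(log(a)*Abs(im(k))/2) + C3*cos(log(a)*im(k)/2))


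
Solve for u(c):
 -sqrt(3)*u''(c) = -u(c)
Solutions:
 u(c) = C1*exp(-3^(3/4)*c/3) + C2*exp(3^(3/4)*c/3)


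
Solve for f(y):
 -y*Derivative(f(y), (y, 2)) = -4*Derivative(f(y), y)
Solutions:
 f(y) = C1 + C2*y^5


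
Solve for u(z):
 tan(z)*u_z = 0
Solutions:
 u(z) = C1


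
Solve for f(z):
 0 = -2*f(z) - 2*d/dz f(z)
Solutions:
 f(z) = C1*exp(-z)


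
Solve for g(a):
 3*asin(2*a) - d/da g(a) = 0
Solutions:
 g(a) = C1 + 3*a*asin(2*a) + 3*sqrt(1 - 4*a^2)/2


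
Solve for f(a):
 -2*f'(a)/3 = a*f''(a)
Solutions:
 f(a) = C1 + C2*a^(1/3)


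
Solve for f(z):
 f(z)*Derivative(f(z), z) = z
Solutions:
 f(z) = -sqrt(C1 + z^2)
 f(z) = sqrt(C1 + z^2)


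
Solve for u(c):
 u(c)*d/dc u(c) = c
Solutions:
 u(c) = -sqrt(C1 + c^2)
 u(c) = sqrt(C1 + c^2)


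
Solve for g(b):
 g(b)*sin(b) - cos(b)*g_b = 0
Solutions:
 g(b) = C1/cos(b)


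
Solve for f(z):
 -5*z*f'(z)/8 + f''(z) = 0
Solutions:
 f(z) = C1 + C2*erfi(sqrt(5)*z/4)


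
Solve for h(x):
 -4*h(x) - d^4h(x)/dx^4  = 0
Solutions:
 h(x) = (C1*sin(x) + C2*cos(x))*exp(-x) + (C3*sin(x) + C4*cos(x))*exp(x)


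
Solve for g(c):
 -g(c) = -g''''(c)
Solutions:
 g(c) = C1*exp(-c) + C2*exp(c) + C3*sin(c) + C4*cos(c)


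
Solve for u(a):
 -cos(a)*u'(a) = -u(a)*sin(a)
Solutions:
 u(a) = C1/cos(a)


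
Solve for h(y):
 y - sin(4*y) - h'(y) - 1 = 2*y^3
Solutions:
 h(y) = C1 - y^4/2 + y^2/2 - y + cos(4*y)/4


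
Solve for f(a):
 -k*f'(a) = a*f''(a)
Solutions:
 f(a) = C1 + a^(1 - re(k))*(C2*sin(log(a)*Abs(im(k))) + C3*cos(log(a)*im(k)))


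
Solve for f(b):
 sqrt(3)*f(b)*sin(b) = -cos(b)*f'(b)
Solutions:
 f(b) = C1*cos(b)^(sqrt(3))


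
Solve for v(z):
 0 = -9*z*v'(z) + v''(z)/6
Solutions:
 v(z) = C1 + C2*erfi(3*sqrt(3)*z)


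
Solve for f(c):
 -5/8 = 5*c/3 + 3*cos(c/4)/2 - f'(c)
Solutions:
 f(c) = C1 + 5*c^2/6 + 5*c/8 + 6*sin(c/4)


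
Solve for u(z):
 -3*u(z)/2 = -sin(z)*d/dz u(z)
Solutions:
 u(z) = C1*(cos(z) - 1)^(3/4)/(cos(z) + 1)^(3/4)


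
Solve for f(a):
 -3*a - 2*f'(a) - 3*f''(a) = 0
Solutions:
 f(a) = C1 + C2*exp(-2*a/3) - 3*a^2/4 + 9*a/4


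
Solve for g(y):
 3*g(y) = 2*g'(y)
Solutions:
 g(y) = C1*exp(3*y/2)


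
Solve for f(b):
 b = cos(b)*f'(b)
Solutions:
 f(b) = C1 + Integral(b/cos(b), b)


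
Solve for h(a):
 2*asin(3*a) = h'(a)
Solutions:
 h(a) = C1 + 2*a*asin(3*a) + 2*sqrt(1 - 9*a^2)/3


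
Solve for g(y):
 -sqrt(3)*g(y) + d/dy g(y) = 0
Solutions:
 g(y) = C1*exp(sqrt(3)*y)


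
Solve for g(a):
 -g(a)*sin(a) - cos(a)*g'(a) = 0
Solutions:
 g(a) = C1*cos(a)


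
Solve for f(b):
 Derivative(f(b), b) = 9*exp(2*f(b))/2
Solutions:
 f(b) = log(-sqrt(-1/(C1 + 9*b)))
 f(b) = log(-1/(C1 + 9*b))/2


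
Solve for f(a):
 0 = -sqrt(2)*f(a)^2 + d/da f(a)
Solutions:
 f(a) = -1/(C1 + sqrt(2)*a)


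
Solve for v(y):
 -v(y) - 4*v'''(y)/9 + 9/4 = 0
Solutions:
 v(y) = C3*exp(-2^(1/3)*3^(2/3)*y/2) + (C1*sin(3*2^(1/3)*3^(1/6)*y/4) + C2*cos(3*2^(1/3)*3^(1/6)*y/4))*exp(2^(1/3)*3^(2/3)*y/4) + 9/4


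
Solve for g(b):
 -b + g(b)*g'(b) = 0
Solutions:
 g(b) = -sqrt(C1 + b^2)
 g(b) = sqrt(C1 + b^2)


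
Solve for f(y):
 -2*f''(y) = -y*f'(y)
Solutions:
 f(y) = C1 + C2*erfi(y/2)


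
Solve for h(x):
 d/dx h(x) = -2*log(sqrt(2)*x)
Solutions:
 h(x) = C1 - 2*x*log(x) - x*log(2) + 2*x


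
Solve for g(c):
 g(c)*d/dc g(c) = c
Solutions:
 g(c) = -sqrt(C1 + c^2)
 g(c) = sqrt(C1 + c^2)


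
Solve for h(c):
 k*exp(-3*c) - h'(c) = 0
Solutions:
 h(c) = C1 - k*exp(-3*c)/3
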